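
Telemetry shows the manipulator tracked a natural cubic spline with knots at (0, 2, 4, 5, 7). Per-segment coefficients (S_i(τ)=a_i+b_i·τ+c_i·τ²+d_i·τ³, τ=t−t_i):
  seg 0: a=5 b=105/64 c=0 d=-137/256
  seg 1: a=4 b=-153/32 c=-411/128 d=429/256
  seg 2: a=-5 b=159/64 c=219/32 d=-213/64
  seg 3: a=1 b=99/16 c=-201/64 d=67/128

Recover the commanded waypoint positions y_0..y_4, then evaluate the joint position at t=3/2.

y_0 = S_0(0) = a_0 = 5
y_1 = S_1(0) = a_1 = 4
y_2 = S_2(0) = a_2 = -5
y_3 = S_3(0) = a_3 = 1
y_4 = S_3(2) = 5
t_q=3/2 is in segment 0 (τ=3/2); S_0(τ)=11581/2048

y_0=5 y_1=4 y_2=-5 y_3=1 y_4=5
S(3/2) = 11581/2048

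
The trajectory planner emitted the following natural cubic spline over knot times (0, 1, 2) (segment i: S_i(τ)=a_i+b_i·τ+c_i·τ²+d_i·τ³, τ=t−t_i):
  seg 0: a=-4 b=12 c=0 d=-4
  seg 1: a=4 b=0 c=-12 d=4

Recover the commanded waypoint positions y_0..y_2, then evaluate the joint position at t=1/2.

y_0 = S_0(0) = a_0 = -4
y_1 = S_1(0) = a_1 = 4
y_2 = S_1(1) = -4
t_q=1/2 is in segment 0 (τ=1/2); S_0(τ)=3/2

y_0=-4 y_1=4 y_2=-4
S(1/2) = 3/2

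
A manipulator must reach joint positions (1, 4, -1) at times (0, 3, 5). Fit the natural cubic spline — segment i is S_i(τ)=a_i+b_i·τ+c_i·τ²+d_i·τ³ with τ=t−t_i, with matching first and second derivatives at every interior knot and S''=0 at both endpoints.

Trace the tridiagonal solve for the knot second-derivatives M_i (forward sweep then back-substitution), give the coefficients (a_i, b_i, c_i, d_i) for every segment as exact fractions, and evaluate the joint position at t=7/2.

  seg 0: a=1 b=41/20 c=0 d=-7/60
  seg 1: a=4 b=-11/10 c=-21/20 d=7/40
S(7/2) = 1027/320

Δ: Δ0=1, Δ1=-5/2
row 1: diag=10, rhs=-21; c'=1/5, d'=-21/10
back: M1=-21/10
M: M0=0, M1=-21/10, M2=0
seg 0: a=1, c=M0/2=0, d=(M1−M0)/(6·3)=-7/60, b=Δ0−h0·(2M0+M1)/6=41/20
seg 1: a=4, c=M1/2=-21/20, d=(M2−M1)/(6·2)=7/40, b=Δ1−h1·(2M1+M2)/6=-11/10
t_q=7/2 → seg 1, τ=1/2; S=4+-11/10·τ+-21/20·τ²+7/40·τ³=1027/320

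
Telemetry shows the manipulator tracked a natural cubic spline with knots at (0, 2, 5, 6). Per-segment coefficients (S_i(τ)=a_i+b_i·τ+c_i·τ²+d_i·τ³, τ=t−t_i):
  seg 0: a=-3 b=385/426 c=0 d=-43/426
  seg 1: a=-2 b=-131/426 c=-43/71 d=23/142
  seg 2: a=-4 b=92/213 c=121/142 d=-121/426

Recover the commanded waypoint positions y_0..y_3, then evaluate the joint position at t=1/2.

y_0 = S_0(0) = a_0 = -3
y_1 = S_1(0) = a_1 = -2
y_2 = S_2(0) = a_2 = -4
y_3 = S_2(1) = -3
t_q=1/2 is in segment 0 (τ=1/2); S_0(τ)=-2909/1136

y_0=-3 y_1=-2 y_2=-4 y_3=-3
S(1/2) = -2909/1136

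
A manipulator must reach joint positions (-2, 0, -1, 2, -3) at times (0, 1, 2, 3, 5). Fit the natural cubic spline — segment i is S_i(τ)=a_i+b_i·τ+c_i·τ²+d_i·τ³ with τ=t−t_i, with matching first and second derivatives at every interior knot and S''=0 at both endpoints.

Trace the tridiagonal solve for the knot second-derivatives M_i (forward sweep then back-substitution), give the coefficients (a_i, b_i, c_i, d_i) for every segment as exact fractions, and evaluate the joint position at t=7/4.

  seg 0: a=-2 b=541/172 c=0 d=-197/172
  seg 1: a=0 b=-25/86 c=-591/172 d=469/172
  seg 2: a=-1 b=175/172 c=204/43 d=-475/172
  seg 3: a=2 b=191/86 c=-609/172 d=203/344
S(7/4) = -11013/11008

Δ: Δ0=2, Δ1=-1, Δ2=3, Δ3=-5/2
row 1: diag=4, rhs=-18; c'=1/4, d'=-9/2
row 2: denom=4−1·1/4=15/4; d'=(24−1·-9/2)/(15/4)=38/5
row 3: denom=6−1·4/15=86/15; d'=(-33−1·38/5)/(86/15)=-609/86
back: M3=-609/86
back: M2=38/5−4/15·-609/86=408/43
back: M1=-9/2−1/4·408/43=-591/86
M: M0=0, M1=-591/86, M2=408/43, M3=-609/86, M4=0
seg 0: a=-2, c=M0/2=0, d=(M1−M0)/(6·1)=-197/172, b=Δ0−h0·(2M0+M1)/6=541/172
seg 1: a=0, c=M1/2=-591/172, d=(M2−M1)/(6·1)=469/172, b=Δ1−h1·(2M1+M2)/6=-25/86
seg 2: a=-1, c=M2/2=204/43, d=(M3−M2)/(6·1)=-475/172, b=Δ2−h2·(2M2+M3)/6=175/172
seg 3: a=2, c=M3/2=-609/172, d=(M4−M3)/(6·2)=203/344, b=Δ3−h3·(2M3+M4)/6=191/86
t_q=7/4 → seg 1, τ=3/4; S=0+-25/86·τ+-591/172·τ²+469/172·τ³=-11013/11008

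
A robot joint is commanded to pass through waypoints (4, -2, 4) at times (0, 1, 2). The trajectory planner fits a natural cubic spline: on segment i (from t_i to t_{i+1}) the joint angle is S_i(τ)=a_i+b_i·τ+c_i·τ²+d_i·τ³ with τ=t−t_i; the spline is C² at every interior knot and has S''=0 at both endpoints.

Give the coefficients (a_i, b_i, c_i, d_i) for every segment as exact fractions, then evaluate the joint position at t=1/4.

  seg 0: a=4 b=-9 c=0 d=3
  seg 1: a=-2 b=0 c=9 d=-3
S(1/4) = 115/64

Δ: Δ0=-6, Δ1=6
row 1: diag=4, rhs=72; c'=1/4, d'=18
back: M1=18
M: M0=0, M1=18, M2=0
seg 0: a=4, c=M0/2=0, d=(M1−M0)/(6·1)=3, b=Δ0−h0·(2M0+M1)/6=-9
seg 1: a=-2, c=M1/2=9, d=(M2−M1)/(6·1)=-3, b=Δ1−h1·(2M1+M2)/6=0
t_q=1/4 → seg 0, τ=1/4; S=4+-9·τ+0·τ²+3·τ³=115/64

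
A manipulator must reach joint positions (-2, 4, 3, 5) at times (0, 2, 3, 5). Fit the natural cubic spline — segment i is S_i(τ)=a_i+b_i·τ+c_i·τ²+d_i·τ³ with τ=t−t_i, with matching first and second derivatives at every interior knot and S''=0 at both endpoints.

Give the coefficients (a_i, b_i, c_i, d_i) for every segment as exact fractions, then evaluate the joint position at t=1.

Δ: Δ0=3, Δ1=-1, Δ2=1
row 1: diag=6, rhs=-24; c'=1/6, d'=-4
row 2: denom=6−1·1/6=35/6; d'=(12−1·-4)/(35/6)=96/35
back: M2=96/35
back: M1=-4−1/6·96/35=-156/35
M: M0=0, M1=-156/35, M2=96/35, M3=0
seg 0: a=-2, c=M0/2=0, d=(M1−M0)/(6·2)=-13/35, b=Δ0−h0·(2M0+M1)/6=157/35
seg 1: a=4, c=M1/2=-78/35, d=(M2−M1)/(6·1)=6/5, b=Δ1−h1·(2M1+M2)/6=1/35
seg 2: a=3, c=M2/2=48/35, d=(M3−M2)/(6·2)=-8/35, b=Δ2−h2·(2M2+M3)/6=-29/35
t_q=1 → seg 0, τ=1; S=-2+157/35·τ+0·τ²+-13/35·τ³=74/35

  seg 0: a=-2 b=157/35 c=0 d=-13/35
  seg 1: a=4 b=1/35 c=-78/35 d=6/5
  seg 2: a=3 b=-29/35 c=48/35 d=-8/35
S(1) = 74/35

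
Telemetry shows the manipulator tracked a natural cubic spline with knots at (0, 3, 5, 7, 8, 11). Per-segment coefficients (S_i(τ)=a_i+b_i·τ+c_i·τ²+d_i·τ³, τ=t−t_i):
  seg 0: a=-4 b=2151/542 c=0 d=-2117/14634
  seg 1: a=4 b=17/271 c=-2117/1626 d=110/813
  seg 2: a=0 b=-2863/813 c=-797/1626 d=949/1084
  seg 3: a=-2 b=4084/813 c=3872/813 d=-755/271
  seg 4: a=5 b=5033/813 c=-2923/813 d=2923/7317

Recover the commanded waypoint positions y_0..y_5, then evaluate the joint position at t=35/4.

y_0=-4 y_1=4 y_2=0 y_3=-2 y_4=5 y_5=2
S(35/4) = 135095/17344

y_0 = S_0(0) = a_0 = -4
y_1 = S_1(0) = a_1 = 4
y_2 = S_2(0) = a_2 = 0
y_3 = S_3(0) = a_3 = -2
y_4 = S_4(0) = a_4 = 5
y_5 = S_4(3) = 2
t_q=35/4 is in segment 4 (τ=3/4); S_4(τ)=135095/17344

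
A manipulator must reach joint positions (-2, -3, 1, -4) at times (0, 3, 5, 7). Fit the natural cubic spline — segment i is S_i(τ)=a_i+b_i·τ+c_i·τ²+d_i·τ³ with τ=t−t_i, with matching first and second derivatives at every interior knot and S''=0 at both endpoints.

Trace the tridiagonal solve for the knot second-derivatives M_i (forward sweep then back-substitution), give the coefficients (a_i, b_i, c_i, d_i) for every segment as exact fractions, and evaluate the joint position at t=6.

Δ: Δ0=-1/3, Δ1=2, Δ2=-5/2
row 1: diag=10, rhs=14; c'=1/5, d'=7/5
row 2: denom=8−2·1/5=38/5; d'=(-27−2·7/5)/(38/5)=-149/38
back: M2=-149/38
back: M1=7/5−1/5·-149/38=83/38
M: M0=0, M1=83/38, M2=-149/38, M3=0
seg 0: a=-2, c=M0/2=0, d=(M1−M0)/(6·3)=83/684, b=Δ0−h0·(2M0+M1)/6=-325/228
seg 1: a=-3, c=M1/2=83/76, d=(M2−M1)/(6·2)=-29/57, b=Δ1−h1·(2M1+M2)/6=211/114
seg 2: a=1, c=M2/2=-149/76, d=(M3−M2)/(6·2)=149/456, b=Δ2−h2·(2M2+M3)/6=13/114
t_q=6 → seg 2, τ=1; S=1+13/114·τ+-149/76·τ²+149/456·τ³=-79/152

  seg 0: a=-2 b=-325/228 c=0 d=83/684
  seg 1: a=-3 b=211/114 c=83/76 d=-29/57
  seg 2: a=1 b=13/114 c=-149/76 d=149/456
S(6) = -79/152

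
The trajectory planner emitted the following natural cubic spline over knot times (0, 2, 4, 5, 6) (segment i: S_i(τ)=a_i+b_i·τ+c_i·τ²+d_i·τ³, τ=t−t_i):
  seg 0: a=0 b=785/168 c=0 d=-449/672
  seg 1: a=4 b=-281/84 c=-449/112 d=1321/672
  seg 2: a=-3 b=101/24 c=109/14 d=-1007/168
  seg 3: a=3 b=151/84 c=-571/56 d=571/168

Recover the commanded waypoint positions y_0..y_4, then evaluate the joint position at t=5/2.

y_0=0 y_1=4 y_2=-3 y_3=3 y_4=-2
S(5/2) = 2815/1792

y_0 = S_0(0) = a_0 = 0
y_1 = S_1(0) = a_1 = 4
y_2 = S_2(0) = a_2 = -3
y_3 = S_3(0) = a_3 = 3
y_4 = S_3(1) = -2
t_q=5/2 is in segment 1 (τ=1/2); S_1(τ)=2815/1792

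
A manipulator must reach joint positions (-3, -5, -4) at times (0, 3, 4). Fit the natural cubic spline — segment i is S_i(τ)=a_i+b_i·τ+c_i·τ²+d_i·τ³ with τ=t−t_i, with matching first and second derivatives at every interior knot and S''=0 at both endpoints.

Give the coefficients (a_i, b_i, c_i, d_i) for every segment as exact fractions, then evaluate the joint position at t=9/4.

  seg 0: a=-3 b=-31/24 c=0 d=5/72
  seg 1: a=-5 b=7/12 c=5/8 d=-5/24
S(9/4) = -2619/512

Δ: Δ0=-2/3, Δ1=1
row 1: diag=8, rhs=10; c'=1/8, d'=5/4
back: M1=5/4
M: M0=0, M1=5/4, M2=0
seg 0: a=-3, c=M0/2=0, d=(M1−M0)/(6·3)=5/72, b=Δ0−h0·(2M0+M1)/6=-31/24
seg 1: a=-5, c=M1/2=5/8, d=(M2−M1)/(6·1)=-5/24, b=Δ1−h1·(2M1+M2)/6=7/12
t_q=9/4 → seg 0, τ=9/4; S=-3+-31/24·τ+0·τ²+5/72·τ³=-2619/512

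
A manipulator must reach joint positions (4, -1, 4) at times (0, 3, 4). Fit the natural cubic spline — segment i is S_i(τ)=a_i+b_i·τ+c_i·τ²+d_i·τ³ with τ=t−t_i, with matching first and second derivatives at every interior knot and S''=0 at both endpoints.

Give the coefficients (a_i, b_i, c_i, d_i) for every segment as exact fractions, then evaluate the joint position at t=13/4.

  seg 0: a=4 b=-25/6 c=0 d=5/18
  seg 1: a=-1 b=10/3 c=5/2 d=-5/6
S(13/4) = -3/128

Δ: Δ0=-5/3, Δ1=5
row 1: diag=8, rhs=40; c'=1/8, d'=5
back: M1=5
M: M0=0, M1=5, M2=0
seg 0: a=4, c=M0/2=0, d=(M1−M0)/(6·3)=5/18, b=Δ0−h0·(2M0+M1)/6=-25/6
seg 1: a=-1, c=M1/2=5/2, d=(M2−M1)/(6·1)=-5/6, b=Δ1−h1·(2M1+M2)/6=10/3
t_q=13/4 → seg 1, τ=1/4; S=-1+10/3·τ+5/2·τ²+-5/6·τ³=-3/128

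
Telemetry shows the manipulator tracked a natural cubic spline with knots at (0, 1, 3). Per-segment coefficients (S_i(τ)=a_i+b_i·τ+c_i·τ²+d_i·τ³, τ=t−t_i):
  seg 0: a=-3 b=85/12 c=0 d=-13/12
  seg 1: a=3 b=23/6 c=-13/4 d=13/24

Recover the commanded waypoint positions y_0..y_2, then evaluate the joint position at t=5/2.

y_0=-3 y_1=3 y_2=2
S(5/2) = 209/64

y_0 = S_0(0) = a_0 = -3
y_1 = S_1(0) = a_1 = 3
y_2 = S_1(2) = 2
t_q=5/2 is in segment 1 (τ=3/2); S_1(τ)=209/64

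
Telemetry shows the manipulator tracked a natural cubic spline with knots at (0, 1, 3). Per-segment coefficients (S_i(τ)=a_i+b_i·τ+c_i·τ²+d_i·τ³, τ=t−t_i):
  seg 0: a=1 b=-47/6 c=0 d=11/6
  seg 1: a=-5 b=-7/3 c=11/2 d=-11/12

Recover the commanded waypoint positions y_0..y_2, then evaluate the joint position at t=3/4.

y_0 = S_0(0) = a_0 = 1
y_1 = S_1(0) = a_1 = -5
y_2 = S_1(2) = 5
t_q=3/4 is in segment 0 (τ=3/4); S_0(τ)=-525/128

y_0=1 y_1=-5 y_2=5
S(3/4) = -525/128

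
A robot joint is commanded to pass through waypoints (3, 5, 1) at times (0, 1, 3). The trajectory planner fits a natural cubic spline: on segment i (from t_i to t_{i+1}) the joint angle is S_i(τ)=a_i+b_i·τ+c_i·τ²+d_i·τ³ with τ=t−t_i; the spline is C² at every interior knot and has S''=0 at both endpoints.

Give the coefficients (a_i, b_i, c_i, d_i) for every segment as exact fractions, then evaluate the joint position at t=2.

Δ: Δ0=2, Δ1=-2
row 1: diag=6, rhs=-24; c'=1/3, d'=-4
back: M1=-4
M: M0=0, M1=-4, M2=0
seg 0: a=3, c=M0/2=0, d=(M1−M0)/(6·1)=-2/3, b=Δ0−h0·(2M0+M1)/6=8/3
seg 1: a=5, c=M1/2=-2, d=(M2−M1)/(6·2)=1/3, b=Δ1−h1·(2M1+M2)/6=2/3
t_q=2 → seg 1, τ=1; S=5+2/3·τ+-2·τ²+1/3·τ³=4

  seg 0: a=3 b=8/3 c=0 d=-2/3
  seg 1: a=5 b=2/3 c=-2 d=1/3
S(2) = 4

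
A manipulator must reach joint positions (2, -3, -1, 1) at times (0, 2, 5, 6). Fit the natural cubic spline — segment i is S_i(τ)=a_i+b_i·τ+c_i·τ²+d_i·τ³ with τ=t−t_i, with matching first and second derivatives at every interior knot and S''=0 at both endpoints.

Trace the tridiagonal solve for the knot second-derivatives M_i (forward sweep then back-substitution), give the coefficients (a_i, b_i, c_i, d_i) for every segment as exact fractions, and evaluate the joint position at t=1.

  seg 0: a=2 b=-1321/426 c=0 d=32/213
  seg 1: a=-3 b=-553/426 c=64/71 d=-35/426
  seg 2: a=-1 b=403/213 c=23/142 d=-23/426
S(1) = -135/142

Δ: Δ0=-5/2, Δ1=2/3, Δ2=2
row 1: diag=10, rhs=19; c'=3/10, d'=19/10
row 2: denom=8−3·3/10=71/10; d'=(8−3·19/10)/(71/10)=23/71
back: M2=23/71
back: M1=19/10−3/10·23/71=128/71
M: M0=0, M1=128/71, M2=23/71, M3=0
seg 0: a=2, c=M0/2=0, d=(M1−M0)/(6·2)=32/213, b=Δ0−h0·(2M0+M1)/6=-1321/426
seg 1: a=-3, c=M1/2=64/71, d=(M2−M1)/(6·3)=-35/426, b=Δ1−h1·(2M1+M2)/6=-553/426
seg 2: a=-1, c=M2/2=23/142, d=(M3−M2)/(6·1)=-23/426, b=Δ2−h2·(2M2+M3)/6=403/213
t_q=1 → seg 0, τ=1; S=2+-1321/426·τ+0·τ²+32/213·τ³=-135/142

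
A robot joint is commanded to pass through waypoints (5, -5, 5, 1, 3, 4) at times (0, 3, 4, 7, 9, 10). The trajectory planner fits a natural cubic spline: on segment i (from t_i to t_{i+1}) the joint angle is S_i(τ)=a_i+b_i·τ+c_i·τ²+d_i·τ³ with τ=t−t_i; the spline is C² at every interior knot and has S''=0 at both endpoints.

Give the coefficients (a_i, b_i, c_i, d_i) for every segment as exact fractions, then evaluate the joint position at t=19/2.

Δ: Δ0=-10/3, Δ1=10, Δ2=-4/3, Δ3=1, Δ4=1
row 1: diag=8, rhs=80; c'=1/8, d'=10
row 2: denom=8−1·1/8=63/8; d'=(-68−1·10)/(63/8)=-208/21
row 3: denom=10−3·8/21=62/7; d'=(14−3·-208/21)/(62/7)=153/31
row 4: denom=6−2·7/31=172/31; d'=(0−2·153/31)/(172/31)=-153/86
back: M4=-153/86
back: M3=153/31−7/31·-153/86=459/86
back: M2=-208/21−8/21·459/86=-1540/129
back: M1=10−1/8·-1540/129=2965/258
M: M0=0, M1=2965/258, M2=-1540/129, M3=459/86, M4=-153/86, M5=0
seg 0: a=5, c=M0/2=0, d=(M1−M0)/(6·3)=2965/4644, b=Δ0−h0·(2M0+M1)/6=-4685/516
seg 1: a=-5, c=M1/2=2965/516, d=(M2−M1)/(6·1)=-2015/516, b=Δ1−h1·(2M1+M2)/6=2105/258
seg 2: a=5, c=M2/2=-770/129, d=(M3−M2)/(6·3)=4457/4644, b=Δ2−h2·(2M2+M3)/6=1365/172
seg 3: a=1, c=M3/2=459/172, d=(M4−M3)/(6·2)=-51/86, b=Δ3−h3·(2M3+M4)/6=-169/86
seg 4: a=3, c=M4/2=-153/172, d=(M5−M4)/(6·1)=51/172, b=Δ4−h4·(2M4+M5)/6=137/86
t_q=19/2 → seg 4, τ=1/2; S=3+137/86·τ+-153/172·τ²+51/172·τ³=4969/1376

  seg 0: a=5 b=-4685/516 c=0 d=2965/4644
  seg 1: a=-5 b=2105/258 c=2965/516 d=-2015/516
  seg 2: a=5 b=1365/172 c=-770/129 d=4457/4644
  seg 3: a=1 b=-169/86 c=459/172 d=-51/86
  seg 4: a=3 b=137/86 c=-153/172 d=51/172
S(19/2) = 4969/1376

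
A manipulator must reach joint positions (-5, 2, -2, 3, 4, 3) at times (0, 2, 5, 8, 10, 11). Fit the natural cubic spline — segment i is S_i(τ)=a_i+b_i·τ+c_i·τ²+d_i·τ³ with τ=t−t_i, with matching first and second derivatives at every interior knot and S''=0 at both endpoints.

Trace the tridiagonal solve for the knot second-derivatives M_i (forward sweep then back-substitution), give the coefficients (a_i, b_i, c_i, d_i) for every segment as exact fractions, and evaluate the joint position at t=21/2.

Δ: Δ0=7/2, Δ1=-4/3, Δ2=5/3, Δ3=1/2, Δ4=-1
row 1: diag=10, rhs=-29; c'=3/10, d'=-29/10
row 2: denom=12−3·3/10=111/10; d'=(18−3·-29/10)/(111/10)=89/37
row 3: denom=10−3·10/37=340/37; d'=(-7−3·89/37)/(340/37)=-263/170
row 4: denom=6−2·37/170=473/85; d'=(-9−2·-263/170)/(473/85)=-502/473
back: M4=-502/473
back: M3=-263/170−37/170·-502/473=-1245/946
back: M2=89/37−10/37·-1245/946=1306/473
back: M1=-29/10−3/10·1306/473=-3527/946
M: M0=0, M1=-3527/946, M2=1306/473, M3=-1245/946, M4=-502/473, M5=0
seg 0: a=-5, c=M0/2=0, d=(M1−M0)/(6·2)=-3527/11352, b=Δ0−h0·(2M0+M1)/6=6730/1419
seg 1: a=2, c=M1/2=-3527/1892, d=(M2−M1)/(6·3)=6139/17028, b=Δ1−h1·(2M1+M2)/6=2879/2838
seg 2: a=-2, c=M2/2=653/473, d=(M3−M2)/(6·3)=-3857/17028, b=Δ2−h2·(2M2+M3)/6=-2477/5676
seg 3: a=3, c=M3/2=-1245/1892, d=(M4−M3)/(6·2)=241/11352, b=Δ3−h3·(2M3+M4)/6=4913/2838
seg 4: a=4, c=M4/2=-251/473, d=(M5−M4)/(6·1)=251/1419, b=Δ4−h4·(2M4+M5)/6=-917/1419
t_q=21/2 → seg 4, τ=1/2; S=4+-917/1419·τ+-251/473·τ²+251/1419·τ³=13495/3784

  seg 0: a=-5 b=6730/1419 c=0 d=-3527/11352
  seg 1: a=2 b=2879/2838 c=-3527/1892 d=6139/17028
  seg 2: a=-2 b=-2477/5676 c=653/473 d=-3857/17028
  seg 3: a=3 b=4913/2838 c=-1245/1892 d=241/11352
  seg 4: a=4 b=-917/1419 c=-251/473 d=251/1419
S(21/2) = 13495/3784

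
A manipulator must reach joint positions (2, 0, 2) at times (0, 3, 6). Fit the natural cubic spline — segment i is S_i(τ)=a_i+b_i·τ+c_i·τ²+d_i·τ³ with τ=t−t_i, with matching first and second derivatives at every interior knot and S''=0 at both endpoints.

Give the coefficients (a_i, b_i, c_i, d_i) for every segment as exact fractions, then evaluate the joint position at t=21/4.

  seg 0: a=2 b=-1 c=0 d=1/27
  seg 1: a=0 b=0 c=1/3 d=-1/27
S(21/4) = 81/64

Δ: Δ0=-2/3, Δ1=2/3
row 1: diag=12, rhs=8; c'=1/4, d'=2/3
back: M1=2/3
M: M0=0, M1=2/3, M2=0
seg 0: a=2, c=M0/2=0, d=(M1−M0)/(6·3)=1/27, b=Δ0−h0·(2M0+M1)/6=-1
seg 1: a=0, c=M1/2=1/3, d=(M2−M1)/(6·3)=-1/27, b=Δ1−h1·(2M1+M2)/6=0
t_q=21/4 → seg 1, τ=9/4; S=0+0·τ+1/3·τ²+-1/27·τ³=81/64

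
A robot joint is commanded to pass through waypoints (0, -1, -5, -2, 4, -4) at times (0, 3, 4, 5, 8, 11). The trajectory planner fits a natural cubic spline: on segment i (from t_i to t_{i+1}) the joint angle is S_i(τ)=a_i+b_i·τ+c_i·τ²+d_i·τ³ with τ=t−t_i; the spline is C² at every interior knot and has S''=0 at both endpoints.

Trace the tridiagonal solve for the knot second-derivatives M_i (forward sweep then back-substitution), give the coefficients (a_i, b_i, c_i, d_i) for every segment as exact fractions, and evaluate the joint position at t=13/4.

Δ: Δ0=-1/3, Δ1=-4, Δ2=3, Δ3=2, Δ4=-8/3
row 1: diag=8, rhs=-22; c'=1/8, d'=-11/4
row 2: denom=4−1·1/8=31/8; d'=(42−1·-11/4)/(31/8)=358/31
row 3: denom=8−1·8/31=240/31; d'=(-6−1·358/31)/(240/31)=-34/15
row 4: denom=12−3·31/80=867/80; d'=(-28−3·-34/15)/(867/80)=-1696/867
back: M4=-1696/867
back: M3=-34/15−31/80·-1696/867=-436/289
back: M2=358/31−8/31·-436/289=3450/289
back: M1=-11/4−1/8·3450/289=-1226/289
M: M0=0, M1=-1226/289, M2=3450/289, M3=-436/289, M4=-1696/867, M5=0
seg 0: a=0, c=M0/2=0, d=(M1−M0)/(6·3)=-613/2601, b=Δ0−h0·(2M0+M1)/6=1550/867
seg 1: a=-1, c=M1/2=-613/289, d=(M2−M1)/(6·1)=2338/867, b=Δ1−h1·(2M1+M2)/6=-3967/867
seg 2: a=-5, c=M2/2=1725/289, d=(M3−M2)/(6·1)=-1943/867, b=Δ2−h2·(2M2+M3)/6=-631/867
seg 3: a=-2, c=M3/2=-218/289, d=(M4−M3)/(6·3)=-194/7803, b=Δ3−h3·(2M3+M4)/6=3890/867
seg 4: a=4, c=M4/2=-848/867, d=(M5−M4)/(6·3)=848/7803, b=Δ4−h4·(2M4+M5)/6=-616/867
t_q=13/4 → seg 1, τ=1/4; S=-1+-3967/867·τ+-613/289·τ²+2338/867·τ³=-20663/9248

  seg 0: a=0 b=1550/867 c=0 d=-613/2601
  seg 1: a=-1 b=-3967/867 c=-613/289 d=2338/867
  seg 2: a=-5 b=-631/867 c=1725/289 d=-1943/867
  seg 3: a=-2 b=3890/867 c=-218/289 d=-194/7803
  seg 4: a=4 b=-616/867 c=-848/867 d=848/7803
S(13/4) = -20663/9248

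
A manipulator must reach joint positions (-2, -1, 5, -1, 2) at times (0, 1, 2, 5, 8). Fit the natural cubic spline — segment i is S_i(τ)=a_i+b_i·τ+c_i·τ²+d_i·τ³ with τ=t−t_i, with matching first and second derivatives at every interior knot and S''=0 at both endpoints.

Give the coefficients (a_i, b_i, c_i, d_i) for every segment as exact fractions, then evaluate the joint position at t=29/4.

Δ: Δ0=1, Δ1=6, Δ2=-2, Δ3=1
row 1: diag=4, rhs=30; c'=1/4, d'=15/2
row 2: denom=8−1·1/4=31/4; d'=(-48−1·15/2)/(31/4)=-222/31
row 3: denom=12−3·12/31=336/31; d'=(18−3·-222/31)/(336/31)=51/14
back: M3=51/14
back: M2=-222/31−12/31·51/14=-60/7
back: M1=15/2−1/4·-60/7=135/14
M: M0=0, M1=135/14, M2=-60/7, M3=51/14, M4=0
seg 0: a=-2, c=M0/2=0, d=(M1−M0)/(6·1)=45/28, b=Δ0−h0·(2M0+M1)/6=-17/28
seg 1: a=-1, c=M1/2=135/28, d=(M2−M1)/(6·1)=-85/28, b=Δ1−h1·(2M1+M2)/6=59/14
seg 2: a=5, c=M2/2=-30/7, d=(M3−M2)/(6·3)=19/28, b=Δ2−h2·(2M2+M3)/6=19/4
seg 3: a=-1, c=M3/2=51/28, d=(M4−M3)/(6·3)=-17/84, b=Δ3−h3·(2M3+M4)/6=-37/14
t_q=29/4 → seg 3, τ=9/4; S=-1+-37/14·τ+51/28·τ²+-17/84·τ³=-55/1792

  seg 0: a=-2 b=-17/28 c=0 d=45/28
  seg 1: a=-1 b=59/14 c=135/28 d=-85/28
  seg 2: a=5 b=19/4 c=-30/7 d=19/28
  seg 3: a=-1 b=-37/14 c=51/28 d=-17/84
S(29/4) = -55/1792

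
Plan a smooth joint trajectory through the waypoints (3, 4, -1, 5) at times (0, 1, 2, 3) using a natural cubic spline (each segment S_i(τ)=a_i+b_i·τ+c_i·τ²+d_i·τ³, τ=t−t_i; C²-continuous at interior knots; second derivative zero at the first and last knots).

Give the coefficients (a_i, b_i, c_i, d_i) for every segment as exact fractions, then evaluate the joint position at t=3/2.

  seg 0: a=3 b=10/3 c=0 d=-7/3
  seg 1: a=4 b=-11/3 c=-7 d=17/3
  seg 2: a=-1 b=-2/3 c=10 d=-10/3
S(3/2) = 9/8

Δ: Δ0=1, Δ1=-5, Δ2=6
row 1: diag=4, rhs=-36; c'=1/4, d'=-9
row 2: denom=4−1·1/4=15/4; d'=(66−1·-9)/(15/4)=20
back: M2=20
back: M1=-9−1/4·20=-14
M: M0=0, M1=-14, M2=20, M3=0
seg 0: a=3, c=M0/2=0, d=(M1−M0)/(6·1)=-7/3, b=Δ0−h0·(2M0+M1)/6=10/3
seg 1: a=4, c=M1/2=-7, d=(M2−M1)/(6·1)=17/3, b=Δ1−h1·(2M1+M2)/6=-11/3
seg 2: a=-1, c=M2/2=10, d=(M3−M2)/(6·1)=-10/3, b=Δ2−h2·(2M2+M3)/6=-2/3
t_q=3/2 → seg 1, τ=1/2; S=4+-11/3·τ+-7·τ²+17/3·τ³=9/8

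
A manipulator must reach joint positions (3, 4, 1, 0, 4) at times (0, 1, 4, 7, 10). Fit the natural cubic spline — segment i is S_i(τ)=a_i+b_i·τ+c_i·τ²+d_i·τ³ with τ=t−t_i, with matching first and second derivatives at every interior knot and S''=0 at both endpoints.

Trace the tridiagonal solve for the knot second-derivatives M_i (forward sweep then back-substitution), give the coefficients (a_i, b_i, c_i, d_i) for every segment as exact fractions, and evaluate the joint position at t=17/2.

Δ: Δ0=1, Δ1=-1, Δ2=-1/3, Δ3=4/3
row 1: diag=8, rhs=-12; c'=3/8, d'=-3/2
row 2: denom=12−3·3/8=87/8; d'=(4−3·-3/2)/(87/8)=68/87
row 3: denom=12−3·8/29=324/29; d'=(10−3·68/87)/(324/29)=37/54
back: M3=37/54
back: M2=68/87−8/29·37/54=16/27
back: M1=-3/2−3/8·16/27=-31/18
M: M0=0, M1=-31/18, M2=16/27, M3=37/54, M4=0
seg 0: a=3, c=M0/2=0, d=(M1−M0)/(6·1)=-31/108, b=Δ0−h0·(2M0+M1)/6=139/108
seg 1: a=4, c=M1/2=-31/36, d=(M2−M1)/(6·3)=125/972, b=Δ1−h1·(2M1+M2)/6=23/54
seg 2: a=1, c=M2/2=8/27, d=(M3−M2)/(6·3)=5/972, b=Δ2−h2·(2M2+M3)/6=-137/108
seg 3: a=0, c=M3/2=37/108, d=(M4−M3)/(6·3)=-37/972, b=Δ3−h3·(2M3+M4)/6=35/54
t_q=17/2 → seg 3, τ=3/2; S=0+35/54·τ+37/108·τ²+-37/972·τ³=155/96

  seg 0: a=3 b=139/108 c=0 d=-31/108
  seg 1: a=4 b=23/54 c=-31/36 d=125/972
  seg 2: a=1 b=-137/108 c=8/27 d=5/972
  seg 3: a=0 b=35/54 c=37/108 d=-37/972
S(17/2) = 155/96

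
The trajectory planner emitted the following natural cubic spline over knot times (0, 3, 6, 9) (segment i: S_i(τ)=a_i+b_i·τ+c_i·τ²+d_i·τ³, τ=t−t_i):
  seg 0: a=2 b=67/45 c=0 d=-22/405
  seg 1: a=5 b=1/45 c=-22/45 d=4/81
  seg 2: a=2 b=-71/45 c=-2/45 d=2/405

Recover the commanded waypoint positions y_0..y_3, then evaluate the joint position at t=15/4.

y_0=2 y_1=5 y_2=2 y_3=-3
S(15/4) = 381/80

y_0 = S_0(0) = a_0 = 2
y_1 = S_1(0) = a_1 = 5
y_2 = S_2(0) = a_2 = 2
y_3 = S_2(3) = -3
t_q=15/4 is in segment 1 (τ=3/4); S_1(τ)=381/80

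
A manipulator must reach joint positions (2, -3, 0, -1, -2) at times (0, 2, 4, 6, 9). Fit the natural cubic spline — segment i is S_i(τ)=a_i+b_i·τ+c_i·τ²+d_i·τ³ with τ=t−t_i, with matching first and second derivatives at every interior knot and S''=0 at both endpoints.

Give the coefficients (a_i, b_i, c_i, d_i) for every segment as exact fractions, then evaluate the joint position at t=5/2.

  seg 0: a=2 b=-791/213 c=0 d=517/1704
  seg 1: a=-3 b=-31/426 c=517/284 d=-881/1704
  seg 2: a=0 b=214/213 c=-91/71 d=451/1704
  seg 3: a=-1 b=-403/426 c=87/284 d=-29/852
S(5/2) = -12023/4544

Δ: Δ0=-5/2, Δ1=3/2, Δ2=-1/2, Δ3=-1/3
row 1: diag=8, rhs=24; c'=1/4, d'=3
row 2: denom=8−2·1/4=15/2; d'=(-12−2·3)/(15/2)=-12/5
row 3: denom=10−2·4/15=142/15; d'=(1−2·-12/5)/(142/15)=87/142
back: M3=87/142
back: M2=-12/5−4/15·87/142=-182/71
back: M1=3−1/4·-182/71=517/142
M: M0=0, M1=517/142, M2=-182/71, M3=87/142, M4=0
seg 0: a=2, c=M0/2=0, d=(M1−M0)/(6·2)=517/1704, b=Δ0−h0·(2M0+M1)/6=-791/213
seg 1: a=-3, c=M1/2=517/284, d=(M2−M1)/(6·2)=-881/1704, b=Δ1−h1·(2M1+M2)/6=-31/426
seg 2: a=0, c=M2/2=-91/71, d=(M3−M2)/(6·2)=451/1704, b=Δ2−h2·(2M2+M3)/6=214/213
seg 3: a=-1, c=M3/2=87/284, d=(M4−M3)/(6·3)=-29/852, b=Δ3−h3·(2M3+M4)/6=-403/426
t_q=5/2 → seg 1, τ=1/2; S=-3+-31/426·τ+517/284·τ²+-881/1704·τ³=-12023/4544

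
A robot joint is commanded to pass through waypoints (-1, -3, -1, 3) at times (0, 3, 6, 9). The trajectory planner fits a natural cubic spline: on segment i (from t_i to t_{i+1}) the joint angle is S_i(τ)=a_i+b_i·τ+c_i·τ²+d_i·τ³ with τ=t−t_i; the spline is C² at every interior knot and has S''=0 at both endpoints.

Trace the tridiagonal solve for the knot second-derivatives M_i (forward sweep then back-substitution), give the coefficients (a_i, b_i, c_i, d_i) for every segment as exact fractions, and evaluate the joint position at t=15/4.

  seg 0: a=-1 b=-44/45 c=0 d=14/405
  seg 1: a=-3 b=-2/45 c=14/45 d=-2/81
  seg 2: a=-1 b=52/45 c=4/45 d=-4/405
S(15/4) = -459/160

Δ: Δ0=-2/3, Δ1=2/3, Δ2=4/3
row 1: diag=12, rhs=8; c'=1/4, d'=2/3
row 2: denom=12−3·1/4=45/4; d'=(4−3·2/3)/(45/4)=8/45
back: M2=8/45
back: M1=2/3−1/4·8/45=28/45
M: M0=0, M1=28/45, M2=8/45, M3=0
seg 0: a=-1, c=M0/2=0, d=(M1−M0)/(6·3)=14/405, b=Δ0−h0·(2M0+M1)/6=-44/45
seg 1: a=-3, c=M1/2=14/45, d=(M2−M1)/(6·3)=-2/81, b=Δ1−h1·(2M1+M2)/6=-2/45
seg 2: a=-1, c=M2/2=4/45, d=(M3−M2)/(6·3)=-4/405, b=Δ2−h2·(2M2+M3)/6=52/45
t_q=15/4 → seg 1, τ=3/4; S=-3+-2/45·τ+14/45·τ²+-2/81·τ³=-459/160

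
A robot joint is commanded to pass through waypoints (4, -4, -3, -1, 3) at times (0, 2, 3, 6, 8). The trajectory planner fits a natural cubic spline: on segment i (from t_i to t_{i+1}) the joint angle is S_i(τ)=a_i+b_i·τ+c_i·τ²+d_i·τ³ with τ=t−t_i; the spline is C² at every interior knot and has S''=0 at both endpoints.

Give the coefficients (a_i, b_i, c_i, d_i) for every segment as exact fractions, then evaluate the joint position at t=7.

  seg 0: a=4 b=-3583/624 c=0 d=1087/2496
  seg 1: a=-4 b=-161/312 c=1087/416 d=-1369/1248
  seg 2: a=-3 b=1771/1248 c=-141/208 d=41/288
  seg 3: a=-1 b=373/312 c=251/416 d=-251/2496
S(7) = 581/832

Δ: Δ0=-4, Δ1=1, Δ2=2/3, Δ3=2
row 1: diag=6, rhs=30; c'=1/6, d'=5
row 2: denom=8−1·1/6=47/6; d'=(-2−1·5)/(47/6)=-42/47
row 3: denom=10−3·18/47=416/47; d'=(8−3·-42/47)/(416/47)=251/208
back: M3=251/208
back: M2=-42/47−18/47·251/208=-141/104
back: M1=5−1/6·-141/104=1087/208
M: M0=0, M1=1087/208, M2=-141/104, M3=251/208, M4=0
seg 0: a=4, c=M0/2=0, d=(M1−M0)/(6·2)=1087/2496, b=Δ0−h0·(2M0+M1)/6=-3583/624
seg 1: a=-4, c=M1/2=1087/416, d=(M2−M1)/(6·1)=-1369/1248, b=Δ1−h1·(2M1+M2)/6=-161/312
seg 2: a=-3, c=M2/2=-141/208, d=(M3−M2)/(6·3)=41/288, b=Δ2−h2·(2M2+M3)/6=1771/1248
seg 3: a=-1, c=M3/2=251/416, d=(M4−M3)/(6·2)=-251/2496, b=Δ3−h3·(2M3+M4)/6=373/312
t_q=7 → seg 3, τ=1; S=-1+373/312·τ+251/416·τ²+-251/2496·τ³=581/832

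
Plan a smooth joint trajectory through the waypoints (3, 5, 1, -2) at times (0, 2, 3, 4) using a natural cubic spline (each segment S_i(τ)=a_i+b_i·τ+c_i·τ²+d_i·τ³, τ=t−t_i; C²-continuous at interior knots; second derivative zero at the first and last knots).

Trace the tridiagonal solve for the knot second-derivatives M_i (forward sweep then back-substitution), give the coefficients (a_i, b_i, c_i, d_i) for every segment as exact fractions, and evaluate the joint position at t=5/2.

  seg 0: a=3 b=65/23 c=0 d=-21/46
  seg 1: a=5 b=-61/23 c=-63/23 d=32/23
  seg 2: a=1 b=-91/23 c=33/23 d=-11/23
S(5/2) = 291/92

Δ: Δ0=1, Δ1=-4, Δ2=-3
row 1: diag=6, rhs=-30; c'=1/6, d'=-5
row 2: denom=4−1·1/6=23/6; d'=(6−1·-5)/(23/6)=66/23
back: M2=66/23
back: M1=-5−1/6·66/23=-126/23
M: M0=0, M1=-126/23, M2=66/23, M3=0
seg 0: a=3, c=M0/2=0, d=(M1−M0)/(6·2)=-21/46, b=Δ0−h0·(2M0+M1)/6=65/23
seg 1: a=5, c=M1/2=-63/23, d=(M2−M1)/(6·1)=32/23, b=Δ1−h1·(2M1+M2)/6=-61/23
seg 2: a=1, c=M2/2=33/23, d=(M3−M2)/(6·1)=-11/23, b=Δ2−h2·(2M2+M3)/6=-91/23
t_q=5/2 → seg 1, τ=1/2; S=5+-61/23·τ+-63/23·τ²+32/23·τ³=291/92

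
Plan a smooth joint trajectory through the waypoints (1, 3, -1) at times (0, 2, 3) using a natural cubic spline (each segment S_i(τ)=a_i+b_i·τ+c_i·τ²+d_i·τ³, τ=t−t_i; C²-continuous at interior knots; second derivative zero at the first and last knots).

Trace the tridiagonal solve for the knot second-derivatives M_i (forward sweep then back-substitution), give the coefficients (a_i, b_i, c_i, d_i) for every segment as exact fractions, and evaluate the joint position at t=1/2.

  seg 0: a=1 b=8/3 c=0 d=-5/12
  seg 1: a=3 b=-7/3 c=-5/2 d=5/6
S(1/2) = 73/32

Δ: Δ0=1, Δ1=-4
row 1: diag=6, rhs=-30; c'=1/6, d'=-5
back: M1=-5
M: M0=0, M1=-5, M2=0
seg 0: a=1, c=M0/2=0, d=(M1−M0)/(6·2)=-5/12, b=Δ0−h0·(2M0+M1)/6=8/3
seg 1: a=3, c=M1/2=-5/2, d=(M2−M1)/(6·1)=5/6, b=Δ1−h1·(2M1+M2)/6=-7/3
t_q=1/2 → seg 0, τ=1/2; S=1+8/3·τ+0·τ²+-5/12·τ³=73/32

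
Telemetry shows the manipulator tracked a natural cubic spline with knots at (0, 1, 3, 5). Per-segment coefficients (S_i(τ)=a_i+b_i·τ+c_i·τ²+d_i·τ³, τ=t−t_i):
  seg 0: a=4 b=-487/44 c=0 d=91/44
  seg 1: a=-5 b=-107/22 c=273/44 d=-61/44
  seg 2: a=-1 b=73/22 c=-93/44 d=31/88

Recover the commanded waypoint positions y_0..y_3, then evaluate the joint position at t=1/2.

y_0 = S_0(0) = a_0 = 4
y_1 = S_1(0) = a_1 = -5
y_2 = S_2(0) = a_2 = -1
y_3 = S_2(2) = 0
t_q=1/2 is in segment 0 (τ=1/2); S_0(τ)=-449/352

y_0=4 y_1=-5 y_2=-1 y_3=0
S(1/2) = -449/352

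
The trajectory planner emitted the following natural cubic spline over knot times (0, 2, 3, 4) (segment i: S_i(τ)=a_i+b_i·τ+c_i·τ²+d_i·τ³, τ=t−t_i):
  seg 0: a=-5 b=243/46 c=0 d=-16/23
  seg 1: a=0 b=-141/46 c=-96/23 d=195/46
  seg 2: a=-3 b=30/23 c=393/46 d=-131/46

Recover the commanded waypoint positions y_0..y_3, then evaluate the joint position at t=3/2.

y_0 = S_0(0) = a_0 = -5
y_1 = S_1(0) = a_1 = 0
y_2 = S_2(0) = a_2 = -3
y_3 = S_2(1) = 4
t_q=3/2 is in segment 0 (τ=3/2); S_0(τ)=53/92

y_0=-5 y_1=0 y_2=-3 y_3=4
S(3/2) = 53/92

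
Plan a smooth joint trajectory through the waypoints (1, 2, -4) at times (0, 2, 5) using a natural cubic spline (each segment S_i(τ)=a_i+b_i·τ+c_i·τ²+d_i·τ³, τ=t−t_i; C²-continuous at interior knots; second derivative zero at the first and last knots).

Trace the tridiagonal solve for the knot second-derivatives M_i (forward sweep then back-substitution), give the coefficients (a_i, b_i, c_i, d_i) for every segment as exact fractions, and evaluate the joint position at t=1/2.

  seg 0: a=1 b=1 c=0 d=-1/8
  seg 1: a=2 b=-1/2 c=-3/4 d=1/12
S(1/2) = 95/64

Δ: Δ0=1/2, Δ1=-2
row 1: diag=10, rhs=-15; c'=3/10, d'=-3/2
back: M1=-3/2
M: M0=0, M1=-3/2, M2=0
seg 0: a=1, c=M0/2=0, d=(M1−M0)/(6·2)=-1/8, b=Δ0−h0·(2M0+M1)/6=1
seg 1: a=2, c=M1/2=-3/4, d=(M2−M1)/(6·3)=1/12, b=Δ1−h1·(2M1+M2)/6=-1/2
t_q=1/2 → seg 0, τ=1/2; S=1+1·τ+0·τ²+-1/8·τ³=95/64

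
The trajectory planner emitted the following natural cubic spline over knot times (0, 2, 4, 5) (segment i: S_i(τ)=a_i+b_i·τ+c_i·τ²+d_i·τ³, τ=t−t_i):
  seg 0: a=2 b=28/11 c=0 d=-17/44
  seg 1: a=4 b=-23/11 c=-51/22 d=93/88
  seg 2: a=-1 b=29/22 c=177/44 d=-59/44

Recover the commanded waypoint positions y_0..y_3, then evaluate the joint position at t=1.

y_0=2 y_1=4 y_2=-1 y_3=3
S(1) = 183/44

y_0 = S_0(0) = a_0 = 2
y_1 = S_1(0) = a_1 = 4
y_2 = S_2(0) = a_2 = -1
y_3 = S_2(1) = 3
t_q=1 is in segment 0 (τ=1); S_0(τ)=183/44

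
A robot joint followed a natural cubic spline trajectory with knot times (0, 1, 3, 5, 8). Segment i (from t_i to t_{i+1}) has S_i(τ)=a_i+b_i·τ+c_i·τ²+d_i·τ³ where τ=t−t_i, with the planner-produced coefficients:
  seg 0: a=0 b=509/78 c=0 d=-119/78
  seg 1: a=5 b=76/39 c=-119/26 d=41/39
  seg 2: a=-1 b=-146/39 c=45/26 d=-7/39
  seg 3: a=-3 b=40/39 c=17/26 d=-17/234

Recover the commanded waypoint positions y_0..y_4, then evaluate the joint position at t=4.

y_0=0 y_1=5 y_2=-1 y_3=-3 y_4=4
S(4) = -83/26

y_0 = S_0(0) = a_0 = 0
y_1 = S_1(0) = a_1 = 5
y_2 = S_2(0) = a_2 = -1
y_3 = S_3(0) = a_3 = -3
y_4 = S_3(3) = 4
t_q=4 is in segment 2 (τ=1); S_2(τ)=-83/26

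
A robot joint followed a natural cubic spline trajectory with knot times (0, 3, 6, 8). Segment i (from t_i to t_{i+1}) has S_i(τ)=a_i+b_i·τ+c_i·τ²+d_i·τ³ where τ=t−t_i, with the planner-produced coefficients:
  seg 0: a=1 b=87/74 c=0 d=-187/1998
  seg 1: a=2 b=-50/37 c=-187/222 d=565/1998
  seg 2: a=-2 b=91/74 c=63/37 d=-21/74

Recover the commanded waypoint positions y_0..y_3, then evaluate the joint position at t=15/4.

y_0 = S_0(0) = a_0 = 1
y_1 = S_1(0) = a_1 = 2
y_2 = S_2(0) = a_2 = -2
y_3 = S_2(2) = 5
t_q=15/4 is in segment 1 (τ=3/4); S_1(τ)=2993/4736

y_0=1 y_1=2 y_2=-2 y_3=5
S(15/4) = 2993/4736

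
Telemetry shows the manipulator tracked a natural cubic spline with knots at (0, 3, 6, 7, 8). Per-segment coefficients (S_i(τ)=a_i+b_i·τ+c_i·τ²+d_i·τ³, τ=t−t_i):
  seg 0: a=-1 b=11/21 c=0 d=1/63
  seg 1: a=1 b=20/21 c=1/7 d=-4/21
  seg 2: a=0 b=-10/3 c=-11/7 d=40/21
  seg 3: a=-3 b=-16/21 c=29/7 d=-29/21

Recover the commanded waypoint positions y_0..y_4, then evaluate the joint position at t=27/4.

y_0=-1 y_1=1 y_2=0 y_3=-3 y_4=-1
S(27/4) = -289/112

y_0 = S_0(0) = a_0 = -1
y_1 = S_1(0) = a_1 = 1
y_2 = S_2(0) = a_2 = 0
y_3 = S_3(0) = a_3 = -3
y_4 = S_3(1) = -1
t_q=27/4 is in segment 2 (τ=3/4); S_2(τ)=-289/112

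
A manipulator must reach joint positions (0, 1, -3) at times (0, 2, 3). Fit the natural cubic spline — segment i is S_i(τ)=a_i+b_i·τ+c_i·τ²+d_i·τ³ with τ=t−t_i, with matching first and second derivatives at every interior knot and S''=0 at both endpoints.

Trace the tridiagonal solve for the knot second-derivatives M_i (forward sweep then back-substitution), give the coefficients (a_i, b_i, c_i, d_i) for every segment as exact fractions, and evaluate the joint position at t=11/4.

Δ: Δ0=1/2, Δ1=-4
row 1: diag=6, rhs=-27; c'=1/6, d'=-9/2
back: M1=-9/2
M: M0=0, M1=-9/2, M2=0
seg 0: a=0, c=M0/2=0, d=(M1−M0)/(6·2)=-3/8, b=Δ0−h0·(2M0+M1)/6=2
seg 1: a=1, c=M1/2=-9/4, d=(M2−M1)/(6·1)=3/4, b=Δ1−h1·(2M1+M2)/6=-5/2
t_q=11/4 → seg 1, τ=3/4; S=1+-5/2·τ+-9/4·τ²+3/4·τ³=-467/256

  seg 0: a=0 b=2 c=0 d=-3/8
  seg 1: a=1 b=-5/2 c=-9/4 d=3/4
S(11/4) = -467/256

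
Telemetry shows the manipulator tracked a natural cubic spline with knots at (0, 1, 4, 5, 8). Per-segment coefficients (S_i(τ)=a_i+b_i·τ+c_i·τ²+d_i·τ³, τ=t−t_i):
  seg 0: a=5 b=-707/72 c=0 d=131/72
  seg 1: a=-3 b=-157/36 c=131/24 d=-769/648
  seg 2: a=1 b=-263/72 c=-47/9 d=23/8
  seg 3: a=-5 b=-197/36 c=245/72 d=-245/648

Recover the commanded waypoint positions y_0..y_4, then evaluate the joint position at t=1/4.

y_0=5 y_1=-3 y_2=1 y_3=-5 y_4=-1
S(1/4) = 3953/1536

y_0 = S_0(0) = a_0 = 5
y_1 = S_1(0) = a_1 = -3
y_2 = S_2(0) = a_2 = 1
y_3 = S_3(0) = a_3 = -5
y_4 = S_3(3) = -1
t_q=1/4 is in segment 0 (τ=1/4); S_0(τ)=3953/1536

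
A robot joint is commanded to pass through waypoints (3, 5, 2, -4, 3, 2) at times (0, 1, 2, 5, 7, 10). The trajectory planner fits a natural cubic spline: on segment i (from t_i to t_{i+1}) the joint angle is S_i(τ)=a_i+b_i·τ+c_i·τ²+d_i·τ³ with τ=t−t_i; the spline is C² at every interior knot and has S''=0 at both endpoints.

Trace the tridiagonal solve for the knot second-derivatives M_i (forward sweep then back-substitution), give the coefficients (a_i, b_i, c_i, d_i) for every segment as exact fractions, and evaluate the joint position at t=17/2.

Δ: Δ0=2, Δ1=-3, Δ2=-2, Δ3=7/2, Δ4=-1/3
row 1: diag=4, rhs=-30; c'=1/4, d'=-15/2
row 2: denom=8−1·1/4=31/4; d'=(6−1·-15/2)/(31/4)=54/31
row 3: denom=10−3·12/31=274/31; d'=(33−3·54/31)/(274/31)=861/274
row 4: denom=10−2·31/137=1308/137; d'=(-23−2·861/274)/(1308/137)=-1003/327
back: M4=-1003/327
back: M3=861/274−31/137·-1003/327=2509/654
back: M2=54/31−12/31·2509/654=28/109
back: M1=-15/2−1/4·28/109=-1649/218
M: M0=0, M1=-1649/218, M2=28/109, M3=2509/654, M4=-1003/327, M5=0
seg 0: a=3, c=M0/2=0, d=(M1−M0)/(6·1)=-1649/1308, b=Δ0−h0·(2M0+M1)/6=4265/1308
seg 1: a=5, c=M1/2=-1649/436, d=(M2−M1)/(6·1)=1705/1308, b=Δ1−h1·(2M1+M2)/6=-341/654
seg 2: a=2, c=M2/2=14/109, d=(M3−M2)/(6·3)=2341/11772, b=Δ2−h2·(2M2+M3)/6=-5461/1308
seg 3: a=-4, c=M3/2=2509/1308, d=(M4−M3)/(6·2)=-1505/2616, b=Δ3−h3·(2M3+M4)/6=1285/654
seg 4: a=3, c=M4/2=-1003/654, d=(M5−M4)/(6·3)=1003/5886, b=Δ4−h4·(2M4+M5)/6=298/109
t_q=17/2 → seg 4, τ=3/2; S=3+298/109·τ+-1003/654·τ²+1003/5886·τ³=7369/1744

  seg 0: a=3 b=4265/1308 c=0 d=-1649/1308
  seg 1: a=5 b=-341/654 c=-1649/436 d=1705/1308
  seg 2: a=2 b=-5461/1308 c=14/109 d=2341/11772
  seg 3: a=-4 b=1285/654 c=2509/1308 d=-1505/2616
  seg 4: a=3 b=298/109 c=-1003/654 d=1003/5886
S(17/2) = 7369/1744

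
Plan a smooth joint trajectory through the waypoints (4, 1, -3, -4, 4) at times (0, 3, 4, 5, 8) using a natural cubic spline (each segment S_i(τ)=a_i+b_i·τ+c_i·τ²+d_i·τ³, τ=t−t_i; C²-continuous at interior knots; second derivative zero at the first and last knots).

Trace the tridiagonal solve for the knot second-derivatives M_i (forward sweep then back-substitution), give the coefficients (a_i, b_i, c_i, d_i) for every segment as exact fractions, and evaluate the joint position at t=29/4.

Δ: Δ0=-1, Δ1=-4, Δ2=-1, Δ3=8/3
row 1: diag=8, rhs=-18; c'=1/8, d'=-9/4
row 2: denom=4−1·1/8=31/8; d'=(18−1·-9/4)/(31/8)=162/31
row 3: denom=8−1·8/31=240/31; d'=(22−1·162/31)/(240/31)=13/6
back: M3=13/6
back: M2=162/31−8/31·13/6=14/3
back: M1=-9/4−1/8·14/3=-17/6
M: M0=0, M1=-17/6, M2=14/3, M3=13/6, M4=0
seg 0: a=4, c=M0/2=0, d=(M1−M0)/(6·3)=-17/108, b=Δ0−h0·(2M0+M1)/6=5/12
seg 1: a=1, c=M1/2=-17/12, d=(M2−M1)/(6·1)=5/4, b=Δ1−h1·(2M1+M2)/6=-23/6
seg 2: a=-3, c=M2/2=7/3, d=(M3−M2)/(6·1)=-5/12, b=Δ2−h2·(2M2+M3)/6=-35/12
seg 3: a=-4, c=M3/2=13/12, d=(M4−M3)/(6·3)=-13/108, b=Δ3−h3·(2M3+M4)/6=1/2
t_q=29/4 → seg 3, τ=9/4; S=-4+1/2·τ+13/12·τ²+-13/108·τ³=317/256

  seg 0: a=4 b=5/12 c=0 d=-17/108
  seg 1: a=1 b=-23/6 c=-17/12 d=5/4
  seg 2: a=-3 b=-35/12 c=7/3 d=-5/12
  seg 3: a=-4 b=1/2 c=13/12 d=-13/108
S(29/4) = 317/256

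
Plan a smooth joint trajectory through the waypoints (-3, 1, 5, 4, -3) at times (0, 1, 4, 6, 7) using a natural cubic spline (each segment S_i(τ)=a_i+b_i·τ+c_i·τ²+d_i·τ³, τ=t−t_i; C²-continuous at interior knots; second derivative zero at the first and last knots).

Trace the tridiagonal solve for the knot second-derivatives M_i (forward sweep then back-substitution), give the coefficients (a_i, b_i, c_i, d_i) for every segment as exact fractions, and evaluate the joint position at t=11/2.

Δ: Δ0=4, Δ1=4/3, Δ2=-1/2, Δ3=-7
row 1: diag=8, rhs=-16; c'=3/8, d'=-2
row 2: denom=10−3·3/8=71/8; d'=(-11−3·-2)/(71/8)=-40/71
row 3: denom=6−2·16/71=394/71; d'=(-39−2·-40/71)/(394/71)=-2689/394
back: M3=-2689/394
back: M2=-40/71−16/71·-2689/394=192/197
back: M1=-2−3/8·192/197=-466/197
M: M0=0, M1=-466/197, M2=192/197, M3=-2689/394, M4=0
seg 0: a=-3, c=M0/2=0, d=(M1−M0)/(6·1)=-233/591, b=Δ0−h0·(2M0+M1)/6=2597/591
seg 1: a=1, c=M1/2=-233/197, d=(M2−M1)/(6·3)=329/1773, b=Δ1−h1·(2M1+M2)/6=1898/591
seg 2: a=5, c=M2/2=96/197, d=(M3−M2)/(6·2)=-3073/4728, b=Δ2−h2·(2M2+M3)/6=665/591
seg 3: a=4, c=M3/2=-2689/788, d=(M4−M3)/(6·1)=2689/2364, b=Δ3−h3·(2M3+M4)/6=-5585/1182
t_q=11/2 → seg 2, τ=3/2; S=5+665/591·τ+96/197·τ²+-3073/4728·τ³=70487/12608

  seg 0: a=-3 b=2597/591 c=0 d=-233/591
  seg 1: a=1 b=1898/591 c=-233/197 d=329/1773
  seg 2: a=5 b=665/591 c=96/197 d=-3073/4728
  seg 3: a=4 b=-5585/1182 c=-2689/788 d=2689/2364
S(11/2) = 70487/12608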